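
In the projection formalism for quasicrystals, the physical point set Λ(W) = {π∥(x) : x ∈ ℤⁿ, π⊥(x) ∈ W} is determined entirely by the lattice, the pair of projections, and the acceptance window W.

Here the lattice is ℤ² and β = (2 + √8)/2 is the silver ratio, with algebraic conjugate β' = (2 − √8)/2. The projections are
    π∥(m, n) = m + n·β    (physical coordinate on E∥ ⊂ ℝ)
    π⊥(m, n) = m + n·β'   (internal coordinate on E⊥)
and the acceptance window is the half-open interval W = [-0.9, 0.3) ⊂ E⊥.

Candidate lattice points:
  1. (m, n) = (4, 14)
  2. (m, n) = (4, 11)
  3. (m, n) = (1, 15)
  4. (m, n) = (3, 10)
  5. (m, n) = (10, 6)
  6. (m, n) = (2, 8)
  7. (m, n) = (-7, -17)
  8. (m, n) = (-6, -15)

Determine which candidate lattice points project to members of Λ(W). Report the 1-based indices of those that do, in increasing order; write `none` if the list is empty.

2, 7, 8

β' = (2−√8)/2 ≈ -0.414214.
[1] lift (4,14): star map gives -1.798990; window check -0.9 ≤ -1.798990 < 0.3 is false → out
[2] lift (4,11): star map gives -0.556349; window check -0.9 ≤ -0.556349 < 0.3 is true → IN Λ
[3] lift (1,15): star map gives -5.213203; window check -0.9 ≤ -5.213203 < 0.3 is false → out
[4] lift (3,10): star map gives -1.142136; window check -0.9 ≤ -1.142136 < 0.3 is false → out
[5] lift (10,6): star map gives 7.514719; window check -0.9 ≤ 7.514719 < 0.3 is false → out
[6] lift (2,8): star map gives -1.313708; window check -0.9 ≤ -1.313708 < 0.3 is false → out
[7] lift (-7,-17): star map gives 0.041631; window check -0.9 ≤ 0.041631 < 0.3 is true → IN Λ
[8] lift (-6,-15): star map gives 0.213203; window check -0.9 ≤ 0.213203 < 0.3 is true → IN Λ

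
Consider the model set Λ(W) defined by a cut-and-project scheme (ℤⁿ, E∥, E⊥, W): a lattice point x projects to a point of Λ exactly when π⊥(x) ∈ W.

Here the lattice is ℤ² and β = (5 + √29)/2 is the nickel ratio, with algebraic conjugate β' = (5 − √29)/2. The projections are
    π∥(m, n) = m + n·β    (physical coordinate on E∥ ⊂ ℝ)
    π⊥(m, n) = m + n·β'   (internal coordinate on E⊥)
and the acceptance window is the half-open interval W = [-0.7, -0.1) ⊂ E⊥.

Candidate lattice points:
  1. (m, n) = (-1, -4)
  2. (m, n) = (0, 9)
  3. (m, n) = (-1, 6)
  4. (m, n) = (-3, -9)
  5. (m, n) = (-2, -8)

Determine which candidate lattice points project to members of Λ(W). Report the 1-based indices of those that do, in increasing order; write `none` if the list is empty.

1, 5

Compute β' = (5−√29)/2 = -0.192582, so π⊥(m,n) = m -0.192582·n.
candidate 1: (m,n)=(-1,-4) → π∥ = -1-4·β ≈ -21.770330, π⊥ = -1-4·β' ≈ -0.229670 ∈ [-0.7, -0.1) ⇒ IN Λ
candidate 2: (m,n)=(0,9) → π∥ = 0+9·β ≈ 46.733242, π⊥ = 0+9·β' ≈ -1.733242 ∉ [-0.7, -0.1) ⇒ out
candidate 3: (m,n)=(-1,6) → π∥ = -1+6·β ≈ 30.155494, π⊥ = -1+6·β' ≈ -2.155494 ∉ [-0.7, -0.1) ⇒ out
candidate 4: (m,n)=(-3,-9) → π∥ = -3-9·β ≈ -49.733242, π⊥ = -3-9·β' ≈ -1.266758 ∉ [-0.7, -0.1) ⇒ out
candidate 5: (m,n)=(-2,-8) → π∥ = -2-8·β ≈ -43.540659, π⊥ = -2-8·β' ≈ -0.459341 ∈ [-0.7, -0.1) ⇒ IN Λ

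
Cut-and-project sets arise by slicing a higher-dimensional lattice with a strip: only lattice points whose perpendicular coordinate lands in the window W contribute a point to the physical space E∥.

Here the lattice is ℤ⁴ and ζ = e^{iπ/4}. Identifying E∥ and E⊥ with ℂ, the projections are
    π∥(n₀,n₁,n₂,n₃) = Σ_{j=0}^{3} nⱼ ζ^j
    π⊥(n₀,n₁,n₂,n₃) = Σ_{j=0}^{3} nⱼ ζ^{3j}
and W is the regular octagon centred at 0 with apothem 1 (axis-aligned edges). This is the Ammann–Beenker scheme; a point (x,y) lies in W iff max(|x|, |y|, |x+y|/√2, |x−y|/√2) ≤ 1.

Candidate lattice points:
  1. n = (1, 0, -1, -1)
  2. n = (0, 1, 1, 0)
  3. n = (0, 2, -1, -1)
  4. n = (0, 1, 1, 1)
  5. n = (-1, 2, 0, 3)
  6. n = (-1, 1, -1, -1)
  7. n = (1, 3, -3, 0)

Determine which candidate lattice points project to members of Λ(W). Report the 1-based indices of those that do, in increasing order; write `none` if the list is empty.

With ζ = e^{iπ/4} the internal vectors are ζ^0,ζ^3,ζ^6,ζ^9.
#1 (1, 0, -1, -1): internal (0.29289, 0.29289); octagon support 0.41421 vs apothem 1 → ∈ W
#2 (0, 1, 1, 0): internal (-0.70711, -0.29289); octagon support 0.70711 vs apothem 1 → ∈ W
#3 (0, 2, -1, -1): internal (-2.12132, 1.70711); octagon support 2.70711 vs apothem 1 → ∉ W
#4 (0, 1, 1, 1): internal (0.00000, 0.41421); octagon support 0.41421 vs apothem 1 → ∈ W
#5 (-1, 2, 0, 3): internal (-0.29289, 3.53553); octagon support 3.53553 vs apothem 1 → ∉ W
#6 (-1, 1, -1, -1): internal (-2.41421, 1.00000); octagon support 2.41421 vs apothem 1 → ∉ W
#7 (1, 3, -3, 0): internal (-1.12132, 5.12132); octagon support 5.12132 vs apothem 1 → ∉ W

1, 2, 4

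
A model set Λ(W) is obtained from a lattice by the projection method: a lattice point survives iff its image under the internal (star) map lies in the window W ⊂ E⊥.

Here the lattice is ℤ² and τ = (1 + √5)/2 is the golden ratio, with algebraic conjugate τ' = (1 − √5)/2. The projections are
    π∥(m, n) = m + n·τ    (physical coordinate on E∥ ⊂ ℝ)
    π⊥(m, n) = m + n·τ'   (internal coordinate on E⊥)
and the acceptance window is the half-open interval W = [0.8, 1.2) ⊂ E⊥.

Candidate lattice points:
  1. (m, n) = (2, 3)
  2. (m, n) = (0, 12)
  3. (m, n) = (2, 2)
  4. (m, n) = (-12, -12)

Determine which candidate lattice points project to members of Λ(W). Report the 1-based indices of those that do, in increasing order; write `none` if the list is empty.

Compute τ' = (1−√5)/2 = -0.618034, so π⊥(m,n) = m -0.618034·n.
#1 (2,3): internal coord 2 + (3)·τ' = +0.145898; +0.145898 ∉ [0.8, 1.2) → out
#2 (0,12): internal coord 0 + (12)·τ' = -7.416408; -7.416408 ∉ [0.8, 1.2) → out
#3 (2,2): internal coord 2 + (2)·τ' = +0.763932; +0.763932 ∉ [0.8, 1.2) → out
#4 (-12,-12): internal coord -12 + (-12)·τ' = -4.583592; -4.583592 ∉ [0.8, 1.2) → out

none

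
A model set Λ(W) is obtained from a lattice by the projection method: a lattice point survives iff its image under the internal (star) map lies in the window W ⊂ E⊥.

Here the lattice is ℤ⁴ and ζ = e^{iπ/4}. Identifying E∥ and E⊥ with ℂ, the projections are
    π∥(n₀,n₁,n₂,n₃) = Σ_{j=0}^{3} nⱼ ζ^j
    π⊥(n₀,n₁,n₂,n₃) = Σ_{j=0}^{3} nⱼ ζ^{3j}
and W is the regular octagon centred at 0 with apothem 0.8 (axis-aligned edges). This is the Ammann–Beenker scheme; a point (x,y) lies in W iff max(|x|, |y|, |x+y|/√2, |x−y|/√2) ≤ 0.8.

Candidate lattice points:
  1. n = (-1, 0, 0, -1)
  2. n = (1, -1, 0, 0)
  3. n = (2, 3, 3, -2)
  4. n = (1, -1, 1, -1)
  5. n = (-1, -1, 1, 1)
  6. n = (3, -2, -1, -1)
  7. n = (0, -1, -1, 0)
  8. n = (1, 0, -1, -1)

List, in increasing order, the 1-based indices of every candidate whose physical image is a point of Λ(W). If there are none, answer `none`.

Internal map: ζ^{3j} for j=0..3 gives (1,0), (−√2/2,√2/2), (0,−1), (√2/2,√2/2).
#1 (-1, 0, 0, -1): internal (-1.707107, -0.707107); octagon support 1.707107 vs apothem 0.8 → ∉ W
#2 (1, -1, 0, 0): internal (1.707107, -0.707107); octagon support 1.707107 vs apothem 0.8 → ∉ W
#3 (2, 3, 3, -2): internal (-1.535534, -2.292893); octagon support 2.707107 vs apothem 0.8 → ∉ W
#4 (1, -1, 1, -1): internal (1.000000, -2.414214); octagon support 2.414214 vs apothem 0.8 → ∉ W
#5 (-1, -1, 1, 1): internal (0.414214, -1.000000); octagon support 1.000000 vs apothem 0.8 → ∉ W
#6 (3, -2, -1, -1): internal (3.707107, -1.121320); octagon support 3.707107 vs apothem 0.8 → ∉ W
#7 (0, -1, -1, 0): internal (0.707107, 0.292893); octagon support 0.707107 vs apothem 0.8 → ∈ W
#8 (1, 0, -1, -1): internal (0.292893, 0.292893); octagon support 0.414214 vs apothem 0.8 → ∈ W

7, 8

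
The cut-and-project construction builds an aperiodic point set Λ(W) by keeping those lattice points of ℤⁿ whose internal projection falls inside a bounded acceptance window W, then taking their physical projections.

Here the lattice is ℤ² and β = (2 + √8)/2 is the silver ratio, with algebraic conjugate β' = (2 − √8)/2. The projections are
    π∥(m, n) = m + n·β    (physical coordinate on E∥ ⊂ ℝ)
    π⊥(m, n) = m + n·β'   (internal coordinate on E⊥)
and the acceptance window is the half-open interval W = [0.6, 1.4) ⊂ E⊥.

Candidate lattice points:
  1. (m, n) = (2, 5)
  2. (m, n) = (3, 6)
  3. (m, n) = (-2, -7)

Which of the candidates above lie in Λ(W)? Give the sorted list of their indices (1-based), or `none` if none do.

3

β' = (2−√8)/2 ≈ -0.4142.
[1] lift (2,5): star map gives -0.0711; window check 0.6 ≤ -0.0711 < 1.4 is false → out
[2] lift (3,6): star map gives 0.5147; window check 0.6 ≤ 0.5147 < 1.4 is false → out
[3] lift (-2,-7): star map gives 0.8995; window check 0.6 ≤ 0.8995 < 1.4 is true → IN Λ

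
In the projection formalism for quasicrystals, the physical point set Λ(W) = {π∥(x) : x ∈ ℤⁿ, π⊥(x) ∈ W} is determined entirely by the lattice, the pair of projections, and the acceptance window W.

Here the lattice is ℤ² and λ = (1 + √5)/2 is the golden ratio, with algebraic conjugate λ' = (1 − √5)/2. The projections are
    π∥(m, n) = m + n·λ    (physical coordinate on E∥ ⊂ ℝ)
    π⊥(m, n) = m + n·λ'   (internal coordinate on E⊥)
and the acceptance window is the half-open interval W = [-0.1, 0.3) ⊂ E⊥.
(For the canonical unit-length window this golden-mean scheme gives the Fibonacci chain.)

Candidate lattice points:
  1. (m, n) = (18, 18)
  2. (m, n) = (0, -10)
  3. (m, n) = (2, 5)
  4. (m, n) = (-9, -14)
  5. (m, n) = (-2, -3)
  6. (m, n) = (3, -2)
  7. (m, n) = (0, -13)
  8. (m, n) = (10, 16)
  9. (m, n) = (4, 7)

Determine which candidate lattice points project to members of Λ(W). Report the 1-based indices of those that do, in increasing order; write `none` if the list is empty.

Numerically λ ≈ 1.618034 and λ' = −1/λ ≈ -0.618034.
[1] lift (18,18): star map gives 6.875388; window check -0.1 ≤ 6.875388 < 0.3 is false → out
[2] lift (0,-10): star map gives 6.180340; window check -0.1 ≤ 6.180340 < 0.3 is false → out
[3] lift (2,5): star map gives -1.090170; window check -0.1 ≤ -1.090170 < 0.3 is false → out
[4] lift (-9,-14): star map gives -0.347524; window check -0.1 ≤ -0.347524 < 0.3 is false → out
[5] lift (-2,-3): star map gives -0.145898; window check -0.1 ≤ -0.145898 < 0.3 is false → out
[6] lift (3,-2): star map gives 4.236068; window check -0.1 ≤ 4.236068 < 0.3 is false → out
[7] lift (0,-13): star map gives 8.034442; window check -0.1 ≤ 8.034442 < 0.3 is false → out
[8] lift (10,16): star map gives 0.111456; window check -0.1 ≤ 0.111456 < 0.3 is true → IN Λ
[9] lift (4,7): star map gives -0.326238; window check -0.1 ≤ -0.326238 < 0.3 is false → out

8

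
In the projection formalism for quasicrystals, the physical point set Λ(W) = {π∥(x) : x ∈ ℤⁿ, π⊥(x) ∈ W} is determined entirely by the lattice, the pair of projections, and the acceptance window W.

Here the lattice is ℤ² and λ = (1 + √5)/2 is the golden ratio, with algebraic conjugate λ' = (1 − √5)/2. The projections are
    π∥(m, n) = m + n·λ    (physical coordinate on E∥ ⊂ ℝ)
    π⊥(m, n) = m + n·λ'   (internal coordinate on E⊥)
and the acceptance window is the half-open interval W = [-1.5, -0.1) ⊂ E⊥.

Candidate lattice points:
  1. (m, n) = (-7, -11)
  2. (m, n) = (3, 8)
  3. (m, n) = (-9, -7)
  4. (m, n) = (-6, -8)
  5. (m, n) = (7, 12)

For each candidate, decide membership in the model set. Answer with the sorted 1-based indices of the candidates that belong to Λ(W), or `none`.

1, 4, 5

Compute λ' = (1−√5)/2 = -0.61803, so π⊥(m,n) = m -0.61803·n.
#1 (-7,-11): internal coord -7 + (-11)·λ' = -0.20163; -0.20163 ∈ [-1.5, -0.1) → IN Λ
#2 (3,8): internal coord 3 + (8)·λ' = -1.94427; -1.94427 ∉ [-1.5, -0.1) → out
#3 (-9,-7): internal coord -9 + (-7)·λ' = -4.67376; -4.67376 ∉ [-1.5, -0.1) → out
#4 (-6,-8): internal coord -6 + (-8)·λ' = -1.05573; -1.05573 ∈ [-1.5, -0.1) → IN Λ
#5 (7,12): internal coord 7 + (12)·λ' = -0.41641; -0.41641 ∈ [-1.5, -0.1) → IN Λ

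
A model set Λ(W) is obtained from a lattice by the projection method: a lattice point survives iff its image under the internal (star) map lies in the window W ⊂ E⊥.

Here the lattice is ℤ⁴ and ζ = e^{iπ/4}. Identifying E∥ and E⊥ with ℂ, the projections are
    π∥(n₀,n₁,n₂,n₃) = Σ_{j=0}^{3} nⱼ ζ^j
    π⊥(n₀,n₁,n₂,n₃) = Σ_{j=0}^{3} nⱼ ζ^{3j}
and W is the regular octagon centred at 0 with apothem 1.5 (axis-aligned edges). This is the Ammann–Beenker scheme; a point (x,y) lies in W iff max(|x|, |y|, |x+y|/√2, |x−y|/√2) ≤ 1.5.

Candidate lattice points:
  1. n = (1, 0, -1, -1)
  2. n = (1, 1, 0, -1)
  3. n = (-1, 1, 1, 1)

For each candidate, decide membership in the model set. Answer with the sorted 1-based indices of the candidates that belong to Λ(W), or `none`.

Internal map: ζ^{3j} for j=0..3 gives (1,0), (−√2/2,√2/2), (0,−1), (√2/2,√2/2).
candidate 1: n = (1, 0, -1, -1) → π⊥ ≈ (+0.29289, +0.29289); max(|x|,|y|,|x±y|/√2) = 0.41421 ≤ 1.5 ⇒ ∈ W
candidate 2: n = (1, 1, 0, -1) → π⊥ ≈ (-0.41421, +0.00000); max(|x|,|y|,|x±y|/√2) = 0.41421 ≤ 1.5 ⇒ ∈ W
candidate 3: n = (-1, 1, 1, 1) → π⊥ ≈ (-1.00000, +0.41421); max(|x|,|y|,|x±y|/√2) = 1.00000 ≤ 1.5 ⇒ ∈ W

1, 2, 3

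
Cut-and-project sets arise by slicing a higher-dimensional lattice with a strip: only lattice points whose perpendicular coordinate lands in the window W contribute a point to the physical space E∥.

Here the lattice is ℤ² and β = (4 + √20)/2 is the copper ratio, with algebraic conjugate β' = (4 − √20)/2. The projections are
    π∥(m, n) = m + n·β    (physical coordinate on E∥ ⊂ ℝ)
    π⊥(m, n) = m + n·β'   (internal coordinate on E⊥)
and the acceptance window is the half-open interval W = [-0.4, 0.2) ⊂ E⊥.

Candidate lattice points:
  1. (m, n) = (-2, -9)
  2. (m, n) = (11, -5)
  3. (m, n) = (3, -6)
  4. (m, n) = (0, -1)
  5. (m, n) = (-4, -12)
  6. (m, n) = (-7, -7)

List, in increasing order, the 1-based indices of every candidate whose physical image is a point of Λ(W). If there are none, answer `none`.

1

Compute β' = (4−√20)/2 = -0.2361, so π⊥(m,n) = m -0.2361·n.
[1] lift (-2,-9): star map gives 0.1246; window check -0.4 ≤ 0.1246 < 0.2 is true → IN Λ
[2] lift (11,-5): star map gives 12.1803; window check -0.4 ≤ 12.1803 < 0.2 is false → out
[3] lift (3,-6): star map gives 4.4164; window check -0.4 ≤ 4.4164 < 0.2 is false → out
[4] lift (0,-1): star map gives 0.2361; window check -0.4 ≤ 0.2361 < 0.2 is false → out
[5] lift (-4,-12): star map gives -1.1672; window check -0.4 ≤ -1.1672 < 0.2 is false → out
[6] lift (-7,-7): star map gives -5.3475; window check -0.4 ≤ -5.3475 < 0.2 is false → out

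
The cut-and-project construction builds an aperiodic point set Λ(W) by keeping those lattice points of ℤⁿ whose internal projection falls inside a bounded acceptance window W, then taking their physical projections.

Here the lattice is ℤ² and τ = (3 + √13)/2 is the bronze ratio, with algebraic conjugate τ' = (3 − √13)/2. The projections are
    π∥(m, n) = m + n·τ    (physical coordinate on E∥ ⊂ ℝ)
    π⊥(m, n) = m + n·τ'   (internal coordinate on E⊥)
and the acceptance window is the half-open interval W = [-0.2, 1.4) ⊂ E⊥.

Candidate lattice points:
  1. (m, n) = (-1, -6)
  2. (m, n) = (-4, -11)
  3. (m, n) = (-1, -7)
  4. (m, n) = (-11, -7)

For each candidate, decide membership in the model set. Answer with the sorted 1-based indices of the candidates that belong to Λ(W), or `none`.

Compute τ' = (3−√13)/2 = -0.30278, so π⊥(m,n) = m -0.30278·n.
[1] lift (-1,-6): star map gives 0.81665; window check -0.2 ≤ 0.81665 < 1.4 is true → IN Λ
[2] lift (-4,-11): star map gives -0.66947; window check -0.2 ≤ -0.66947 < 1.4 is false → out
[3] lift (-1,-7): star map gives 1.11943; window check -0.2 ≤ 1.11943 < 1.4 is true → IN Λ
[4] lift (-11,-7): star map gives -8.88057; window check -0.2 ≤ -8.88057 < 1.4 is false → out

1, 3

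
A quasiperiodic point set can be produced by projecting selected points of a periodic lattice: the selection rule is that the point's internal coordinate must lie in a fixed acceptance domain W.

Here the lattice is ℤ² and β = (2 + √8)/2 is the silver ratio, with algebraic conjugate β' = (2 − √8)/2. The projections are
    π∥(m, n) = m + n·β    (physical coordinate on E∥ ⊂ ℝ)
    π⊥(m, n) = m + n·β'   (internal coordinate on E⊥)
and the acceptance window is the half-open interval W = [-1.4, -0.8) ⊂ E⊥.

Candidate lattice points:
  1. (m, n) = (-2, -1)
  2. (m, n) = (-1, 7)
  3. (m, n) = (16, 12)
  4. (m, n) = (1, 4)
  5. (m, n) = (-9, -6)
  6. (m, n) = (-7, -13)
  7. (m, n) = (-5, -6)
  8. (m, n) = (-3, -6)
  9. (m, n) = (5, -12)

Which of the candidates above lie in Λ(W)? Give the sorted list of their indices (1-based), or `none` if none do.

β' = (2−√8)/2 ≈ -0.414214.
[1] lift (-2,-1): star map gives -1.585786; window check -1.4 ≤ -1.585786 < -0.8 is false → out
[2] lift (-1,7): star map gives -3.899495; window check -1.4 ≤ -3.899495 < -0.8 is false → out
[3] lift (16,12): star map gives 11.029437; window check -1.4 ≤ 11.029437 < -0.8 is false → out
[4] lift (1,4): star map gives -0.656854; window check -1.4 ≤ -0.656854 < -0.8 is false → out
[5] lift (-9,-6): star map gives -6.514719; window check -1.4 ≤ -6.514719 < -0.8 is false → out
[6] lift (-7,-13): star map gives -1.615224; window check -1.4 ≤ -1.615224 < -0.8 is false → out
[7] lift (-5,-6): star map gives -2.514719; window check -1.4 ≤ -2.514719 < -0.8 is false → out
[8] lift (-3,-6): star map gives -0.514719; window check -1.4 ≤ -0.514719 < -0.8 is false → out
[9] lift (5,-12): star map gives 9.970563; window check -1.4 ≤ 9.970563 < -0.8 is false → out

none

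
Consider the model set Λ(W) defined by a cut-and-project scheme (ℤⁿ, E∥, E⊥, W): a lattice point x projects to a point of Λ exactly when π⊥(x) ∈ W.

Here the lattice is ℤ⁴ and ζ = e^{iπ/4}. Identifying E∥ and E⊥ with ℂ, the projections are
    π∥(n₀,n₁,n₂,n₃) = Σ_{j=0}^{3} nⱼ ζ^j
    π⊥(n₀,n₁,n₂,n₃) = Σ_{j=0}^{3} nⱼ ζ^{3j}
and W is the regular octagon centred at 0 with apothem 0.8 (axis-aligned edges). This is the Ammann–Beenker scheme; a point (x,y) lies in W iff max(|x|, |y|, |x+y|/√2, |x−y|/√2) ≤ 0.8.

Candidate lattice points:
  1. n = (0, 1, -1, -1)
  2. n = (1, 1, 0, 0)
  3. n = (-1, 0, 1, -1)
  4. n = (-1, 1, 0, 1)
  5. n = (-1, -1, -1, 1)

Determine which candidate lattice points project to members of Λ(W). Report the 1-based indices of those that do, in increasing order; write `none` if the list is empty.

2

With ζ = e^{iπ/4} the internal vectors are ζ^0,ζ^3,ζ^6,ζ^9.
#1 (0, 1, -1, -1): internal (-1.41421, 1.00000); octagon support 1.70711 vs apothem 0.8 → ∉ W
#2 (1, 1, 0, 0): internal (0.29289, 0.70711); octagon support 0.70711 vs apothem 0.8 → ∈ W
#3 (-1, 0, 1, -1): internal (-1.70711, -1.70711); octagon support 2.41421 vs apothem 0.8 → ∉ W
#4 (-1, 1, 0, 1): internal (-1.00000, 1.41421); octagon support 1.70711 vs apothem 0.8 → ∉ W
#5 (-1, -1, -1, 1): internal (0.41421, 1.00000); octagon support 1.00000 vs apothem 0.8 → ∉ W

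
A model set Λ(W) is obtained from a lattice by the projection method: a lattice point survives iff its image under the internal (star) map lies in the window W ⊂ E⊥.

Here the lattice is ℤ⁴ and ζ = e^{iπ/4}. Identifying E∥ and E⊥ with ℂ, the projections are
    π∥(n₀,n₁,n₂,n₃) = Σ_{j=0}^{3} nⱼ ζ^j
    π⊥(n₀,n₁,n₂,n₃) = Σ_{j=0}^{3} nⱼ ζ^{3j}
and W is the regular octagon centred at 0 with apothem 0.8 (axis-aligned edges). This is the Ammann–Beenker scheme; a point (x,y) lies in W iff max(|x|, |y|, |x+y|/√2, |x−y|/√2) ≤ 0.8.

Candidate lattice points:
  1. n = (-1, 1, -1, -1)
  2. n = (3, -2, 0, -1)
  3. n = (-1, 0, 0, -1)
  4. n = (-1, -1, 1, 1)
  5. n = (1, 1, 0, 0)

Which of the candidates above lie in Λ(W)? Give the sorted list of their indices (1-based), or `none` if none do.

5

π⊥(n) = n₀ + n₁ζ³ + n₂ζ⁶ + n₃ζ⁹ where ζ = e^{iπ/4}.
candidate 1: n = (-1, 1, -1, -1) → π⊥ ≈ (-2.41421, +1.00000); max(|x|,|y|,|x±y|/√2) = 2.41421 > 0.8 ⇒ ∉ W
candidate 2: n = (3, -2, 0, -1) → π⊥ ≈ (+3.70711, -2.12132); max(|x|,|y|,|x±y|/√2) = 4.12132 > 0.8 ⇒ ∉ W
candidate 3: n = (-1, 0, 0, -1) → π⊥ ≈ (-1.70711, -0.70711); max(|x|,|y|,|x±y|/√2) = 1.70711 > 0.8 ⇒ ∉ W
candidate 4: n = (-1, -1, 1, 1) → π⊥ ≈ (+0.41421, -1.00000); max(|x|,|y|,|x±y|/√2) = 1.00000 > 0.8 ⇒ ∉ W
candidate 5: n = (1, 1, 0, 0) → π⊥ ≈ (+0.29289, +0.70711); max(|x|,|y|,|x±y|/√2) = 0.70711 ≤ 0.8 ⇒ ∈ W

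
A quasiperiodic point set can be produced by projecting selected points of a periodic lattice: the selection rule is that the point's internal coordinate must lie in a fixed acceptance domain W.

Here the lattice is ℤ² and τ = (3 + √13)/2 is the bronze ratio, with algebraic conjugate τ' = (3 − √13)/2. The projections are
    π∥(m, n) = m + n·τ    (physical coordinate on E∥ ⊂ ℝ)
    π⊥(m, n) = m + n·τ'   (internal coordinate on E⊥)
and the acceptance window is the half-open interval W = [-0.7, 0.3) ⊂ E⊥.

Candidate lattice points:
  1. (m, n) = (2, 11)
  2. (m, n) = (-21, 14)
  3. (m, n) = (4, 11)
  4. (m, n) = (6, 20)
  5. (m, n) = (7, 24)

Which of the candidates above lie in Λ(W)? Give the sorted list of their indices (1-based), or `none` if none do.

Numerically τ ≈ 3.302776 and τ' = −1/τ ≈ -0.302776.
candidate 1: (m,n)=(2,11) → π∥ = 2+11·τ ≈ 38.330532, π⊥ = 2+11·τ' ≈ -1.330532 ∉ [-0.7, 0.3) ⇒ out
candidate 2: (m,n)=(-21,14) → π∥ = -21+14·τ ≈ 25.238859, π⊥ = -21+14·τ' ≈ -25.238859 ∉ [-0.7, 0.3) ⇒ out
candidate 3: (m,n)=(4,11) → π∥ = 4+11·τ ≈ 40.330532, π⊥ = 4+11·τ' ≈ 0.669468 ∉ [-0.7, 0.3) ⇒ out
candidate 4: (m,n)=(6,20) → π∥ = 6+20·τ ≈ 72.055513, π⊥ = 6+20·τ' ≈ -0.055513 ∈ [-0.7, 0.3) ⇒ IN Λ
candidate 5: (m,n)=(7,24) → π∥ = 7+24·τ ≈ 86.266615, π⊥ = 7+24·τ' ≈ -0.266615 ∈ [-0.7, 0.3) ⇒ IN Λ

4, 5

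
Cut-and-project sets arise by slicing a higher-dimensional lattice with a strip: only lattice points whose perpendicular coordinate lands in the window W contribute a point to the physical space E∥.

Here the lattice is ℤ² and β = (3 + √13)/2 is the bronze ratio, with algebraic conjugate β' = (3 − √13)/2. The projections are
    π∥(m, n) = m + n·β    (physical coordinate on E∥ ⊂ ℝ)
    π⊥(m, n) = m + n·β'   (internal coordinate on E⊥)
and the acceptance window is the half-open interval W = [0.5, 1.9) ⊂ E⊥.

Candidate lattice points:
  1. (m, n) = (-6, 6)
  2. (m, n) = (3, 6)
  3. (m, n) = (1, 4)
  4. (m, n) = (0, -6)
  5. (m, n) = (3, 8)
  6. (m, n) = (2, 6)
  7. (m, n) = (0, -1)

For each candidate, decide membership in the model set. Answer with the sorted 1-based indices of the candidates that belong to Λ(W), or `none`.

Numerically β ≈ 3.30278 and β' = −1/β ≈ -0.30278.
candidate 1: (m,n)=(-6,6) → π∥ = -6+6·β ≈ 13.81665, π⊥ = -6+6·β' ≈ -7.81665 ∉ [0.5, 1.9) ⇒ out
candidate 2: (m,n)=(3,6) → π∥ = 3+6·β ≈ 22.81665, π⊥ = 3+6·β' ≈ 1.18335 ∈ [0.5, 1.9) ⇒ IN Λ
candidate 3: (m,n)=(1,4) → π∥ = 1+4·β ≈ 14.21110, π⊥ = 1+4·β' ≈ -0.21110 ∉ [0.5, 1.9) ⇒ out
candidate 4: (m,n)=(0,-6) → π∥ = 0-6·β ≈ -19.81665, π⊥ = 0-6·β' ≈ 1.81665 ∈ [0.5, 1.9) ⇒ IN Λ
candidate 5: (m,n)=(3,8) → π∥ = 3+8·β ≈ 29.42221, π⊥ = 3+8·β' ≈ 0.57779 ∈ [0.5, 1.9) ⇒ IN Λ
candidate 6: (m,n)=(2,6) → π∥ = 2+6·β ≈ 21.81665, π⊥ = 2+6·β' ≈ 0.18335 ∉ [0.5, 1.9) ⇒ out
candidate 7: (m,n)=(0,-1) → π∥ = 0-1·β ≈ -3.30278, π⊥ = 0-1·β' ≈ 0.30278 ∉ [0.5, 1.9) ⇒ out

2, 4, 5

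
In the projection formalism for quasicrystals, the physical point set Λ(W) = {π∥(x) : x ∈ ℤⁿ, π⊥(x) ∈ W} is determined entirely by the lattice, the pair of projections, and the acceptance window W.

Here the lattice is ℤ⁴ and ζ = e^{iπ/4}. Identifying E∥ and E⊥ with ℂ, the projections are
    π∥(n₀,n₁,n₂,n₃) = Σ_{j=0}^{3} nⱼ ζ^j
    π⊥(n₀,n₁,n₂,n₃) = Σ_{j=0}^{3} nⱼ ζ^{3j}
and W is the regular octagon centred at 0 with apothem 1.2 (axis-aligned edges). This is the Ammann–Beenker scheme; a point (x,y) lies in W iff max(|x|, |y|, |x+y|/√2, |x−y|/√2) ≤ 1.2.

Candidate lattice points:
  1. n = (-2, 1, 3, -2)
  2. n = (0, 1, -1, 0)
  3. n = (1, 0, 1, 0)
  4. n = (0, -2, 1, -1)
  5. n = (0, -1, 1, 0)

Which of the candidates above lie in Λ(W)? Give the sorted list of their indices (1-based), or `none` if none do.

none

π⊥(n) = n₀ + n₁ζ³ + n₂ζ⁶ + n₃ζ⁹ where ζ = e^{iπ/4}.
#1 (-2, 1, 3, -2): internal (-4.12132, -3.70711); octagon support 5.53553 vs apothem 1.2 → ∉ W
#2 (0, 1, -1, 0): internal (-0.70711, 1.70711); octagon support 1.70711 vs apothem 1.2 → ∉ W
#3 (1, 0, 1, 0): internal (1.00000, -1.00000); octagon support 1.41421 vs apothem 1.2 → ∉ W
#4 (0, -2, 1, -1): internal (0.70711, -3.12132); octagon support 3.12132 vs apothem 1.2 → ∉ W
#5 (0, -1, 1, 0): internal (0.70711, -1.70711); octagon support 1.70711 vs apothem 1.2 → ∉ W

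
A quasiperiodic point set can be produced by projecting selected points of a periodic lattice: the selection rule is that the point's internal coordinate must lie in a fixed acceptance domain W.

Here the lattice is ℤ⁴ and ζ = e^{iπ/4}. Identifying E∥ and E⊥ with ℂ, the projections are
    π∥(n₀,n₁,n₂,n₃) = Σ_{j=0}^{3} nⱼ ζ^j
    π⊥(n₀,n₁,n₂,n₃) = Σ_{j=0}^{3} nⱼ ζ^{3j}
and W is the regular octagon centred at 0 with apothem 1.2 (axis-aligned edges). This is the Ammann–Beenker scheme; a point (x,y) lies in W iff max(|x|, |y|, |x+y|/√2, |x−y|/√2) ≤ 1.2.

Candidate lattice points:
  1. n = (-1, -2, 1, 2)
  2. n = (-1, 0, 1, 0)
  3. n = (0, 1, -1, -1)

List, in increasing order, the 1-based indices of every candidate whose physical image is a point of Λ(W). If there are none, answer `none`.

none

With ζ = e^{iπ/4} the internal vectors are ζ^0,ζ^3,ζ^6,ζ^9.
candidate 1: n = (-1, -2, 1, 2) → π⊥ ≈ (+1.828427, -1.000000); max(|x|,|y|,|x±y|/√2) = 2.000000 > 1.2 ⇒ ∉ W
candidate 2: n = (-1, 0, 1, 0) → π⊥ ≈ (-1.000000, -1.000000); max(|x|,|y|,|x±y|/√2) = 1.414214 > 1.2 ⇒ ∉ W
candidate 3: n = (0, 1, -1, -1) → π⊥ ≈ (-1.414214, +1.000000); max(|x|,|y|,|x±y|/√2) = 1.707107 > 1.2 ⇒ ∉ W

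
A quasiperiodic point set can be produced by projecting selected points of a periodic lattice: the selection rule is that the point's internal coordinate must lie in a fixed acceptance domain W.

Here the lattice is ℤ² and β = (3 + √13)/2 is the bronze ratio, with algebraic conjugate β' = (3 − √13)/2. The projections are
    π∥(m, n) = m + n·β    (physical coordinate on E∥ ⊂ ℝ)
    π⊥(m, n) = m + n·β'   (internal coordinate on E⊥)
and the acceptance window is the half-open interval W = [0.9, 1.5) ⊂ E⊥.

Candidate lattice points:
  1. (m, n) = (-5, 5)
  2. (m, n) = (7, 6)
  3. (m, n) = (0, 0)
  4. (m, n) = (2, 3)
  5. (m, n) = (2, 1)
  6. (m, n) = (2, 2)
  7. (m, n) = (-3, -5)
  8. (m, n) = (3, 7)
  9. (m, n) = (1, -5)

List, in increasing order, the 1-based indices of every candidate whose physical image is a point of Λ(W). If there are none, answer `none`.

4, 6

Numerically β ≈ 3.30278 and β' = −1/β ≈ -0.30278.
#1 (-5,5): internal coord -5 + (5)·β' = -6.51388; -6.51388 ∉ [0.9, 1.5) → out
#2 (7,6): internal coord 7 + (6)·β' = +5.18335; +5.18335 ∉ [0.9, 1.5) → out
#3 (0,0): internal coord 0 + (0)·β' = +0.00000; +0.00000 ∉ [0.9, 1.5) → out
#4 (2,3): internal coord 2 + (3)·β' = +1.09167; +1.09167 ∈ [0.9, 1.5) → IN Λ
#5 (2,1): internal coord 2 + (1)·β' = +1.69722; +1.69722 ∉ [0.9, 1.5) → out
#6 (2,2): internal coord 2 + (2)·β' = +1.39445; +1.39445 ∈ [0.9, 1.5) → IN Λ
#7 (-3,-5): internal coord -3 + (-5)·β' = -1.48612; -1.48612 ∉ [0.9, 1.5) → out
#8 (3,7): internal coord 3 + (7)·β' = +0.88057; +0.88057 ∉ [0.9, 1.5) → out
#9 (1,-5): internal coord 1 + (-5)·β' = +2.51388; +2.51388 ∉ [0.9, 1.5) → out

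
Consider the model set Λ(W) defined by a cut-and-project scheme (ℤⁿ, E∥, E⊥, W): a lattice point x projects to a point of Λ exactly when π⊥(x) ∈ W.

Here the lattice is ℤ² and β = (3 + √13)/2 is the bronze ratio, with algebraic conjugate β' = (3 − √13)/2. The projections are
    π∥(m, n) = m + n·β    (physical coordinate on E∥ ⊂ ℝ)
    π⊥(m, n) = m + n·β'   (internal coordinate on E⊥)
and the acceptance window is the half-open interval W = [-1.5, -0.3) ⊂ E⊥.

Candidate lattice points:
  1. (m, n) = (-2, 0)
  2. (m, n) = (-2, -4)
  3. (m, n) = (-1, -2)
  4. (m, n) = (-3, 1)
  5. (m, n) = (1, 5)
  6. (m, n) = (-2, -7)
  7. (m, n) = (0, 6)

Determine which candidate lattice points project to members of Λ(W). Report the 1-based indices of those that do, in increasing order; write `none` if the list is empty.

2, 3, 5

β' = (3−√13)/2 ≈ -0.30278.
#1 (-2,0): internal coord -2 + (0)·β' = -2.00000; -2.00000 ∉ [-1.5, -0.3) → out
#2 (-2,-4): internal coord -2 + (-4)·β' = -0.78890; -0.78890 ∈ [-1.5, -0.3) → IN Λ
#3 (-1,-2): internal coord -1 + (-2)·β' = -0.39445; -0.39445 ∈ [-1.5, -0.3) → IN Λ
#4 (-3,1): internal coord -3 + (1)·β' = -3.30278; -3.30278 ∉ [-1.5, -0.3) → out
#5 (1,5): internal coord 1 + (5)·β' = -0.51388; -0.51388 ∈ [-1.5, -0.3) → IN Λ
#6 (-2,-7): internal coord -2 + (-7)·β' = +0.11943; +0.11943 ∉ [-1.5, -0.3) → out
#7 (0,6): internal coord 0 + (6)·β' = -1.81665; -1.81665 ∉ [-1.5, -0.3) → out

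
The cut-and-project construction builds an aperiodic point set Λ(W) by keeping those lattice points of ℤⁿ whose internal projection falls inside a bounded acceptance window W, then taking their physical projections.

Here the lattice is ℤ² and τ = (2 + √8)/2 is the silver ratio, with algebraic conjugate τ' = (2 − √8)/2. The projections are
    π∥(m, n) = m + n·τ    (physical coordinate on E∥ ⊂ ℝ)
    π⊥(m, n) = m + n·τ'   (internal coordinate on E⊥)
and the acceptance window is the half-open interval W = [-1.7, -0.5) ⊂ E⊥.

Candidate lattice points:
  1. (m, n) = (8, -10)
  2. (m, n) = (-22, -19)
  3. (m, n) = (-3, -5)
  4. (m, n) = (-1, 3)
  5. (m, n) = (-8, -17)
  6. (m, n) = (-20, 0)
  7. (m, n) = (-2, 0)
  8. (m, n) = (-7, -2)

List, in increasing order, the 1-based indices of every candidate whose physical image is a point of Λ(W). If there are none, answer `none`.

3, 5

Compute τ' = (2−√8)/2 = -0.4142, so π⊥(m,n) = m -0.4142·n.
[1] lift (8,-10): star map gives 12.1421; window check -1.7 ≤ 12.1421 < -0.5 is false → out
[2] lift (-22,-19): star map gives -14.1299; window check -1.7 ≤ -14.1299 < -0.5 is false → out
[3] lift (-3,-5): star map gives -0.9289; window check -1.7 ≤ -0.9289 < -0.5 is true → IN Λ
[4] lift (-1,3): star map gives -2.2426; window check -1.7 ≤ -2.2426 < -0.5 is false → out
[5] lift (-8,-17): star map gives -0.9584; window check -1.7 ≤ -0.9584 < -0.5 is true → IN Λ
[6] lift (-20,0): star map gives -20.0000; window check -1.7 ≤ -20.0000 < -0.5 is false → out
[7] lift (-2,0): star map gives -2.0000; window check -1.7 ≤ -2.0000 < -0.5 is false → out
[8] lift (-7,-2): star map gives -6.1716; window check -1.7 ≤ -6.1716 < -0.5 is false → out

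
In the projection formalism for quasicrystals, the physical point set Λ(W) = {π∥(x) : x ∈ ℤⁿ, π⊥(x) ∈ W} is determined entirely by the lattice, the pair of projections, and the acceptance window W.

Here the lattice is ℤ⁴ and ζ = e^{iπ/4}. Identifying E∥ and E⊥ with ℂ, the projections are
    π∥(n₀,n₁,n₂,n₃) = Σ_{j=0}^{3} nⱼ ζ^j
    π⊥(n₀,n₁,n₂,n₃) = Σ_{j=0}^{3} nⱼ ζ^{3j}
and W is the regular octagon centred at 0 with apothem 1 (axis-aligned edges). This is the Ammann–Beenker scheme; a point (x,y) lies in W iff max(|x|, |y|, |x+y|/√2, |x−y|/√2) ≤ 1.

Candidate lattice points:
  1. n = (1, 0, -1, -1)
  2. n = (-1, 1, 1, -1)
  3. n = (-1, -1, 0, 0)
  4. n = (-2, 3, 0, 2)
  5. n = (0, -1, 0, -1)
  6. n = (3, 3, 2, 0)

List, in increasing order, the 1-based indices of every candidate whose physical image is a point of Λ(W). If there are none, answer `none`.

1, 3, 6

π⊥(n) = n₀ + n₁ζ³ + n₂ζ⁶ + n₃ζ⁹ where ζ = e^{iπ/4}.
candidate 1: n = (1, 0, -1, -1) → π⊥ ≈ (+0.292893, +0.292893); max(|x|,|y|,|x±y|/√2) = 0.414214 ≤ 1 ⇒ ∈ W
candidate 2: n = (-1, 1, 1, -1) → π⊥ ≈ (-2.414214, -1.000000); max(|x|,|y|,|x±y|/√2) = 2.414214 > 1 ⇒ ∉ W
candidate 3: n = (-1, -1, 0, 0) → π⊥ ≈ (-0.292893, -0.707107); max(|x|,|y|,|x±y|/√2) = 0.707107 ≤ 1 ⇒ ∈ W
candidate 4: n = (-2, 3, 0, 2) → π⊥ ≈ (-2.707107, +3.535534); max(|x|,|y|,|x±y|/√2) = 4.414214 > 1 ⇒ ∉ W
candidate 5: n = (0, -1, 0, -1) → π⊥ ≈ (+0.000000, -1.414214); max(|x|,|y|,|x±y|/√2) = 1.414214 > 1 ⇒ ∉ W
candidate 6: n = (3, 3, 2, 0) → π⊥ ≈ (+0.878680, +0.121320); max(|x|,|y|,|x±y|/√2) = 0.878680 ≤ 1 ⇒ ∈ W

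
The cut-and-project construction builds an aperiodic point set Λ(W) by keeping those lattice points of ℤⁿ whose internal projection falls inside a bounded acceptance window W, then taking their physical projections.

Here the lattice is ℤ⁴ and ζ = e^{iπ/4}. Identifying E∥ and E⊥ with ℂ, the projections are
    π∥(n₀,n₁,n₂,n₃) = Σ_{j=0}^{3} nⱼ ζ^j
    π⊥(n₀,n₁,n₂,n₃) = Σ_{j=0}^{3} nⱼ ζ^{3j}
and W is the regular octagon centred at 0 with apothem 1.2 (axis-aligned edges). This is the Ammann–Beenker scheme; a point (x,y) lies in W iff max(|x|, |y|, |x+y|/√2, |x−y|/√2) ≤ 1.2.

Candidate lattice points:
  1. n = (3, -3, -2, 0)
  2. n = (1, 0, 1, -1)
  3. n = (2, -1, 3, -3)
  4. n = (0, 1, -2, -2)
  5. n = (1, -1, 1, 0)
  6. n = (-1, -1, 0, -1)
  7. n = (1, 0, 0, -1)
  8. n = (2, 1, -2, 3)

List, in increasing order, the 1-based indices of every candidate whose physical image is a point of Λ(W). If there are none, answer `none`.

7

With ζ = e^{iπ/4} the internal vectors are ζ^0,ζ^3,ζ^6,ζ^9.
candidate 1: n = (3, -3, -2, 0) → π⊥ ≈ (+5.121320, -0.121320); max(|x|,|y|,|x±y|/√2) = 5.121320 > 1.2 ⇒ ∉ W
candidate 2: n = (1, 0, 1, -1) → π⊥ ≈ (+0.292893, -1.707107); max(|x|,|y|,|x±y|/√2) = 1.707107 > 1.2 ⇒ ∉ W
candidate 3: n = (2, -1, 3, -3) → π⊥ ≈ (+0.585786, -5.828427); max(|x|,|y|,|x±y|/√2) = 5.828427 > 1.2 ⇒ ∉ W
candidate 4: n = (0, 1, -2, -2) → π⊥ ≈ (-2.121320, +1.292893); max(|x|,|y|,|x±y|/√2) = 2.414214 > 1.2 ⇒ ∉ W
candidate 5: n = (1, -1, 1, 0) → π⊥ ≈ (+1.707107, -1.707107); max(|x|,|y|,|x±y|/√2) = 2.414214 > 1.2 ⇒ ∉ W
candidate 6: n = (-1, -1, 0, -1) → π⊥ ≈ (-1.000000, -1.414214); max(|x|,|y|,|x±y|/√2) = 1.707107 > 1.2 ⇒ ∉ W
candidate 7: n = (1, 0, 0, -1) → π⊥ ≈ (+0.292893, -0.707107); max(|x|,|y|,|x±y|/√2) = 0.707107 ≤ 1.2 ⇒ ∈ W
candidate 8: n = (2, 1, -2, 3) → π⊥ ≈ (+3.414214, +4.828427); max(|x|,|y|,|x±y|/√2) = 5.828427 > 1.2 ⇒ ∉ W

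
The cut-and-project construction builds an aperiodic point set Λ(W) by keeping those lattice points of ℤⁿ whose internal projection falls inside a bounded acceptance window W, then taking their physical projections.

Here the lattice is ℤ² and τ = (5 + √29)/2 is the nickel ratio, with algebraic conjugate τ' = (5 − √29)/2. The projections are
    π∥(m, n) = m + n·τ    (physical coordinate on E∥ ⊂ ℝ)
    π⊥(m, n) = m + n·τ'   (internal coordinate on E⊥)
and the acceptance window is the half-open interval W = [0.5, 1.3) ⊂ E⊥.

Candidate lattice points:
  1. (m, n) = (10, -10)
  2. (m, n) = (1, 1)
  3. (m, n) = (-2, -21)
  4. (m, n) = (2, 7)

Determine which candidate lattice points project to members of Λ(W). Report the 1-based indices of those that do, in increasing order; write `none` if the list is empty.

Compute τ' = (5−√29)/2 = -0.19258, so π⊥(m,n) = m -0.19258·n.
[1] lift (10,-10): star map gives 11.92582; window check 0.5 ≤ 11.92582 < 1.3 is false → out
[2] lift (1,1): star map gives 0.80742; window check 0.5 ≤ 0.80742 < 1.3 is true → IN Λ
[3] lift (-2,-21): star map gives 2.04423; window check 0.5 ≤ 2.04423 < 1.3 is false → out
[4] lift (2,7): star map gives 0.65192; window check 0.5 ≤ 0.65192 < 1.3 is true → IN Λ

2, 4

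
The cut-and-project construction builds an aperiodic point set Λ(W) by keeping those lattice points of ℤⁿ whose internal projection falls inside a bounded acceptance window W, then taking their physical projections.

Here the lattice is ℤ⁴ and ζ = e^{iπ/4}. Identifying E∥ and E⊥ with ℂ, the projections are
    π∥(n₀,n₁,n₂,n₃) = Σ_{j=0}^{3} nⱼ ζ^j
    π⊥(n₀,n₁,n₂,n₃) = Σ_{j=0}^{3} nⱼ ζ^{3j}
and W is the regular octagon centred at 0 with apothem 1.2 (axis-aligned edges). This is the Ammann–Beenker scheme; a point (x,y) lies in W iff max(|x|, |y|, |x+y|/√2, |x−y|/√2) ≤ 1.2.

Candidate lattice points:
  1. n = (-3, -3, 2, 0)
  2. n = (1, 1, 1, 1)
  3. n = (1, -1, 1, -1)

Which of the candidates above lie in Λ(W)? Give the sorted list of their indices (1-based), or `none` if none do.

2

π⊥(n) = n₀ + n₁ζ³ + n₂ζ⁶ + n₃ζ⁹ where ζ = e^{iπ/4}.
candidate 1: n = (-3, -3, 2, 0) → π⊥ ≈ (-0.87868, -4.12132); max(|x|,|y|,|x±y|/√2) = 4.12132 > 1.2 ⇒ ∉ W
candidate 2: n = (1, 1, 1, 1) → π⊥ ≈ (+1.00000, +0.41421); max(|x|,|y|,|x±y|/√2) = 1.00000 ≤ 1.2 ⇒ ∈ W
candidate 3: n = (1, -1, 1, -1) → π⊥ ≈ (+1.00000, -2.41421); max(|x|,|y|,|x±y|/√2) = 2.41421 > 1.2 ⇒ ∉ W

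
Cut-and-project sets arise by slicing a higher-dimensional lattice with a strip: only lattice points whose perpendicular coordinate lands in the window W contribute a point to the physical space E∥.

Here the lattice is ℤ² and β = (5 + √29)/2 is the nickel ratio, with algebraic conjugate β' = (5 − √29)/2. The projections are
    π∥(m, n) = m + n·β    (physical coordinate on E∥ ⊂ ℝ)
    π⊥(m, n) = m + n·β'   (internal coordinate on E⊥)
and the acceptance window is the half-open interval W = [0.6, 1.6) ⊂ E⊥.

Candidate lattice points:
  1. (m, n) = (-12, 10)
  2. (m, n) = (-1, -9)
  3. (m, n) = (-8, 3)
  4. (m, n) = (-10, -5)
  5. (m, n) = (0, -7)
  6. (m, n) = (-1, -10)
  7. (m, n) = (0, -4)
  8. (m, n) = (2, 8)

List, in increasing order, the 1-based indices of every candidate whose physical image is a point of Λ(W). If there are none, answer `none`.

2, 5, 6, 7

Compute β' = (5−√29)/2 = -0.192582, so π⊥(m,n) = m -0.192582·n.
candidate 1: (m,n)=(-12,10) → π∥ = -12+10·β ≈ 39.925824, π⊥ = -12+10·β' ≈ -13.925824 ∉ [0.6, 1.6) ⇒ out
candidate 2: (m,n)=(-1,-9) → π∥ = -1-9·β ≈ -47.733242, π⊥ = -1-9·β' ≈ 0.733242 ∈ [0.6, 1.6) ⇒ IN Λ
candidate 3: (m,n)=(-8,3) → π∥ = -8+3·β ≈ 7.577747, π⊥ = -8+3·β' ≈ -8.577747 ∉ [0.6, 1.6) ⇒ out
candidate 4: (m,n)=(-10,-5) → π∥ = -10-5·β ≈ -35.962912, π⊥ = -10-5·β' ≈ -9.037088 ∉ [0.6, 1.6) ⇒ out
candidate 5: (m,n)=(0,-7) → π∥ = 0-7·β ≈ -36.348077, π⊥ = 0-7·β' ≈ 1.348077 ∈ [0.6, 1.6) ⇒ IN Λ
candidate 6: (m,n)=(-1,-10) → π∥ = -1-10·β ≈ -52.925824, π⊥ = -1-10·β' ≈ 0.925824 ∈ [0.6, 1.6) ⇒ IN Λ
candidate 7: (m,n)=(0,-4) → π∥ = 0-4·β ≈ -20.770330, π⊥ = 0-4·β' ≈ 0.770330 ∈ [0.6, 1.6) ⇒ IN Λ
candidate 8: (m,n)=(2,8) → π∥ = 2+8·β ≈ 43.540659, π⊥ = 2+8·β' ≈ 0.459341 ∉ [0.6, 1.6) ⇒ out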